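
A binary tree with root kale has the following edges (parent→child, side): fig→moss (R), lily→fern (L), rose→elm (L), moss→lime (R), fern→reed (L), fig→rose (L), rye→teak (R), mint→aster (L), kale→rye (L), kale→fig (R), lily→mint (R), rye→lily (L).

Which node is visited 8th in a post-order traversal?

Post-order visits the left subtree, then the right subtree, then the node.
At kale: go left to rye.
  At rye: go left to lily.
    At lily: go left to fern.
      At fern: go left to reed.
        reed is a leaf — visit reed.
      At fern: no right child.
      Visit fern.
    At lily: go right to mint.
      At mint: go left to aster.
        aster is a leaf — visit aster.
      At mint: no right child.
      Visit mint.
    Visit lily.
  At rye: go right to teak.
    teak is a leaf — visit teak.
  Visit rye.
At kale: go right to fig.
  At fig: go left to rose.
    At rose: go left to elm.
      elm is a leaf — visit elm.
    At rose: no right child.
    Visit rose.
  At fig: go right to moss.
    At moss: no left child.
    At moss: go right to lime.
      lime is a leaf — visit lime.
    Visit moss.
  Visit fig.
Visit kale.
Full post-order sequence: reed, fern, aster, mint, lily, teak, rye, elm, rose, lime, moss, fig, kale.

elm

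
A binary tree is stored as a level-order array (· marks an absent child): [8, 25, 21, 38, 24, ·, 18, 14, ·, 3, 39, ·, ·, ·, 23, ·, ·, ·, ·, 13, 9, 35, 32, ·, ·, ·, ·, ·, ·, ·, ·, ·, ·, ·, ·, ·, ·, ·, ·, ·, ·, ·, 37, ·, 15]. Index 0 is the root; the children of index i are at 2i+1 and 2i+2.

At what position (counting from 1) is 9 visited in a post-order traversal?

5

Post-order visits the left subtree, then the right subtree, then the node.
At 8: go left to 25.
  At 25: go left to 38.
    At 38: go left to 14.
      14 is a leaf — visit 14.
    At 38: no right child.
    Visit 38.
  At 25: go right to 24.
    At 24: go left to 3.
      At 3: go left to 13.
        13 is a leaf — visit 13.
      At 3: go right to 9.
        At 9: no left child.
        At 9: go right to 37.
          37 is a leaf — visit 37.
        Visit 9.
      Visit 3.
    At 24: go right to 39.
      At 39: go left to 35.
        At 35: no left child.
        At 35: go right to 15.
          15 is a leaf — visit 15.
        Visit 35.
      At 39: go right to 32.
        32 is a leaf — visit 32.
      Visit 39.
    Visit 24.
  Visit 25.
At 8: go right to 21.
  At 21: no left child.
  At 21: go right to 18.
    At 18: no left child.
    At 18: go right to 23.
      23 is a leaf — visit 23.
    Visit 18.
  Visit 21.
Visit 8.
Full post-order sequence: 14, 38, 13, 37, 9, 3, 15, 35, 32, 39, 24, 25, 23, 18, 21, 8.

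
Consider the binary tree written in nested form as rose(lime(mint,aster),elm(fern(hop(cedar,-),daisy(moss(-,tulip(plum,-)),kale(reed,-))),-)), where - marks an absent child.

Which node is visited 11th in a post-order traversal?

daisy

Post-order visits the left subtree, then the right subtree, then the node.
At rose: go left to lime.
  At lime: go left to mint.
    mint is a leaf — visit mint.
  At lime: go right to aster.
    aster is a leaf — visit aster.
  Visit lime.
At rose: go right to elm.
  At elm: go left to fern.
    At fern: go left to hop.
      At hop: go left to cedar.
        cedar is a leaf — visit cedar.
      At hop: no right child.
      Visit hop.
    At fern: go right to daisy.
      At daisy: go left to moss.
        At moss: no left child.
        At moss: go right to tulip.
          At tulip: go left to plum.
            plum is a leaf — visit plum.
          At tulip: no right child.
          Visit tulip.
        Visit moss.
      At daisy: go right to kale.
        At kale: go left to reed.
          reed is a leaf — visit reed.
        At kale: no right child.
        Visit kale.
      Visit daisy.
    Visit fern.
  At elm: no right child.
  Visit elm.
Visit rose.
Full post-order sequence: mint, aster, lime, cedar, hop, plum, tulip, moss, reed, kale, daisy, fern, elm, rose.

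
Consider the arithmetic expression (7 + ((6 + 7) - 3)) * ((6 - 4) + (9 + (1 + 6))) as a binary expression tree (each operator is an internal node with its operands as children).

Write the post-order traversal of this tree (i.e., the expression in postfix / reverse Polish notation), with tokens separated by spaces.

Post-order on an expression tree gives postfix notation: for each operator, emit left operand, right operand, then the operator.

7 6 7 + 3 - + 6 4 - 9 1 6 + + + *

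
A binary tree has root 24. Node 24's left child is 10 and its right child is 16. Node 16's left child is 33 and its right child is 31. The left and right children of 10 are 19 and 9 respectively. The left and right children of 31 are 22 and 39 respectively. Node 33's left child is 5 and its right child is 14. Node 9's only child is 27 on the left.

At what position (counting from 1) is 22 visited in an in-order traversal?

In-order visits the left subtree, then the node, then the right subtree.
At 24: go left to 10.
  At 10: go left to 19.
    19 is a leaf — visit 19.
  Visit 10.
  At 10: go right to 9.
    At 9: go left to 27.
      27 is a leaf — visit 27.
    Visit 9.
    At 9: no right child.
Visit 24.
At 24: go right to 16.
  At 16: go left to 33.
    At 33: go left to 5.
      5 is a leaf — visit 5.
    Visit 33.
    At 33: go right to 14.
      14 is a leaf — visit 14.
  Visit 16.
  At 16: go right to 31.
    At 31: go left to 22.
      22 is a leaf — visit 22.
    Visit 31.
    At 31: go right to 39.
      39 is a leaf — visit 39.
Full in-order sequence: 19, 10, 27, 9, 24, 5, 33, 14, 16, 22, 31, 39.

10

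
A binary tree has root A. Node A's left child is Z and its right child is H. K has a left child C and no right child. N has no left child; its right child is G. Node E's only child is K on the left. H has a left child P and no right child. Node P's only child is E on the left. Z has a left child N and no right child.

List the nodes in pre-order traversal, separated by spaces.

Pre-order visits the node, then its left subtree, then its right subtree.
Visit A.
At A: go left to Z.
  Visit Z.
  At Z: go left to N.
    Visit N.
    At N: no left child.
    At N: go right to G.
      G is a leaf — visit G.
  At Z: no right child.
At A: go right to H.
  Visit H.
  At H: go left to P.
    Visit P.
    At P: go left to E.
      Visit E.
      At E: go left to K.
        Visit K.
        At K: go left to C.
          C is a leaf — visit C.
        At K: no right child.
      At E: no right child.
    At P: no right child.
  At H: no right child.

A Z N G H P E K C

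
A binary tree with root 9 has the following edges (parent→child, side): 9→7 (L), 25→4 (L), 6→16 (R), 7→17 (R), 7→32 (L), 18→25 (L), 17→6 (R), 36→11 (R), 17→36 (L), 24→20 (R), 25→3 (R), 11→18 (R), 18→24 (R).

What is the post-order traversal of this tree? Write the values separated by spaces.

32 4 3 25 20 24 18 11 36 16 6 17 7 9

Post-order visits the left subtree, then the right subtree, then the node.
At 9: go left to 7.
  At 7: go left to 32.
    32 is a leaf — visit 32.
  At 7: go right to 17.
    At 17: go left to 36.
      At 36: no left child.
      At 36: go right to 11.
        At 11: no left child.
        At 11: go right to 18.
          At 18: go left to 25.
            At 25: go left to 4.
              4 is a leaf — visit 4.
            At 25: go right to 3.
              3 is a leaf — visit 3.
            Visit 25.
          At 18: go right to 24.
            At 24: no left child.
            At 24: go right to 20.
              20 is a leaf — visit 20.
            Visit 24.
          Visit 18.
        Visit 11.
      Visit 36.
    At 17: go right to 6.
      At 6: no left child.
      At 6: go right to 16.
        16 is a leaf — visit 16.
      Visit 6.
    Visit 17.
  Visit 7.
At 9: no right child.
Visit 9.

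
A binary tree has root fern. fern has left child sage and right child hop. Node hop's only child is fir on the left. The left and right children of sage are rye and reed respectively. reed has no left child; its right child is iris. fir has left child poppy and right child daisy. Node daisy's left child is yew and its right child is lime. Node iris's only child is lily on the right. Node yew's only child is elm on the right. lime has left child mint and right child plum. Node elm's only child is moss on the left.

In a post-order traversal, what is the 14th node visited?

fir

Post-order visits the left subtree, then the right subtree, then the node.
At fern: go left to sage.
  At sage: go left to rye.
    rye is a leaf — visit rye.
  At sage: go right to reed.
    At reed: no left child.
    At reed: go right to iris.
      At iris: no left child.
      At iris: go right to lily.
        lily is a leaf — visit lily.
      Visit iris.
    Visit reed.
  Visit sage.
At fern: go right to hop.
  At hop: go left to fir.
    At fir: go left to poppy.
      poppy is a leaf — visit poppy.
    At fir: go right to daisy.
      At daisy: go left to yew.
        At yew: no left child.
        At yew: go right to elm.
          At elm: go left to moss.
            moss is a leaf — visit moss.
          At elm: no right child.
          Visit elm.
        Visit yew.
      At daisy: go right to lime.
        At lime: go left to mint.
          mint is a leaf — visit mint.
        At lime: go right to plum.
          plum is a leaf — visit plum.
        Visit lime.
      Visit daisy.
    Visit fir.
  At hop: no right child.
  Visit hop.
Visit fern.
Full post-order sequence: rye, lily, iris, reed, sage, poppy, moss, elm, yew, mint, plum, lime, daisy, fir, hop, fern.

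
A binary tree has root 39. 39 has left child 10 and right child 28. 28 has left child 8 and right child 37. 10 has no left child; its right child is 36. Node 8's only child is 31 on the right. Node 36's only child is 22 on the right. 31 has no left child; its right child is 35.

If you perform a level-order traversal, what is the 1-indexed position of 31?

8

Level-order visits nodes level by level from the root, left to right within each level.
Level 0: 39
Level 1: 10, 28
Level 2: 36, 8, 37
Level 3: 22, 31
Level 4: 35
Full level-order sequence: 39, 10, 28, 36, 8, 37, 22, 31, 35.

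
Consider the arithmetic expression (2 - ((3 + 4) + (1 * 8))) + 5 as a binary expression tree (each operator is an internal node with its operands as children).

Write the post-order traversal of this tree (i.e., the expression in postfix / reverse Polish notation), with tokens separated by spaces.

Post-order on an expression tree gives postfix notation: for each operator, emit left operand, right operand, then the operator.

2 3 4 + 1 8 * + - 5 +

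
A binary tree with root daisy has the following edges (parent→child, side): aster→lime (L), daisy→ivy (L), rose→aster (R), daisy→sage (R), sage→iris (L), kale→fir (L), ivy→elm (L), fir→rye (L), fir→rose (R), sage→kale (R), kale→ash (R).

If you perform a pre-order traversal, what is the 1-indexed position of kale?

6

Pre-order visits the node, then its left subtree, then its right subtree.
Visit daisy.
At daisy: go left to ivy.
  Visit ivy.
  At ivy: go left to elm.
    elm is a leaf — visit elm.
  At ivy: no right child.
At daisy: go right to sage.
  Visit sage.
  At sage: go left to iris.
    iris is a leaf — visit iris.
  At sage: go right to kale.
    Visit kale.
    At kale: go left to fir.
      Visit fir.
      At fir: go left to rye.
        rye is a leaf — visit rye.
      At fir: go right to rose.
        Visit rose.
        At rose: no left child.
        At rose: go right to aster.
          Visit aster.
          At aster: go left to lime.
            lime is a leaf — visit lime.
          At aster: no right child.
    At kale: go right to ash.
      ash is a leaf — visit ash.
Full pre-order sequence: daisy, ivy, elm, sage, iris, kale, fir, rye, rose, aster, lime, ash.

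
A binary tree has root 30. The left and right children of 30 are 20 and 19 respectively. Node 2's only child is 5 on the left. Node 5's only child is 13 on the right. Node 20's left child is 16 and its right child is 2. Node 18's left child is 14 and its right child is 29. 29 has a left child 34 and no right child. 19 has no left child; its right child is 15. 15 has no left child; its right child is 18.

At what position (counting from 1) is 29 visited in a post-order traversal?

Post-order visits the left subtree, then the right subtree, then the node.
At 30: go left to 20.
  At 20: go left to 16.
    16 is a leaf — visit 16.
  At 20: go right to 2.
    At 2: go left to 5.
      At 5: no left child.
      At 5: go right to 13.
        13 is a leaf — visit 13.
      Visit 5.
    At 2: no right child.
    Visit 2.
  Visit 20.
At 30: go right to 19.
  At 19: no left child.
  At 19: go right to 15.
    At 15: no left child.
    At 15: go right to 18.
      At 18: go left to 14.
        14 is a leaf — visit 14.
      At 18: go right to 29.
        At 29: go left to 34.
          34 is a leaf — visit 34.
        At 29: no right child.
        Visit 29.
      Visit 18.
    Visit 15.
  Visit 19.
Visit 30.
Full post-order sequence: 16, 13, 5, 2, 20, 14, 34, 29, 18, 15, 19, 30.

8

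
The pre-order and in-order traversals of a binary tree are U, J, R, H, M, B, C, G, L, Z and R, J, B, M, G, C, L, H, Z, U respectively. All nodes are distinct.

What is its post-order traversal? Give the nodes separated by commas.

The first element of pre-order is the root; it splits in-order into left and right subtrees.
Root U: left subtree has 9 nodes {R, J, B, M, G, C, L, H, Z}, right has 0 { }.
  Root J: left subtree has 1 node {R}, right has 7 {B, M, G, C, L, H, Z}.
    Root H: left subtree has 5 nodes {B, M, G, C, L}, right has 1 {Z}.
      Root M: left subtree has 1 node {B}, right has 3 {G, C, L}.
        Root C: left subtree has 1 node {G}, right has 1 {L}.

R, B, G, L, C, M, Z, H, J, U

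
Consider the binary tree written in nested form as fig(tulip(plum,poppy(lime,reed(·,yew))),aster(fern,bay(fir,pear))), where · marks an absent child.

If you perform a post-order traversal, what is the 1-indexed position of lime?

2

Post-order visits the left subtree, then the right subtree, then the node.
At fig: go left to tulip.
  At tulip: go left to plum.
    plum is a leaf — visit plum.
  At tulip: go right to poppy.
    At poppy: go left to lime.
      lime is a leaf — visit lime.
    At poppy: go right to reed.
      At reed: no left child.
      At reed: go right to yew.
        yew is a leaf — visit yew.
      Visit reed.
    Visit poppy.
  Visit tulip.
At fig: go right to aster.
  At aster: go left to fern.
    fern is a leaf — visit fern.
  At aster: go right to bay.
    At bay: go left to fir.
      fir is a leaf — visit fir.
    At bay: go right to pear.
      pear is a leaf — visit pear.
    Visit bay.
  Visit aster.
Visit fig.
Full post-order sequence: plum, lime, yew, reed, poppy, tulip, fern, fir, pear, bay, aster, fig.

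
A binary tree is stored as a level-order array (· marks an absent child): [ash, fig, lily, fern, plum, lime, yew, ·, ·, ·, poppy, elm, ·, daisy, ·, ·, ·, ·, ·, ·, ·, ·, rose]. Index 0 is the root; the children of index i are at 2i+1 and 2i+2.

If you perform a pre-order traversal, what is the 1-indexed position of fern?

Pre-order visits the node, then its left subtree, then its right subtree.
Visit ash.
At ash: go left to fig.
  Visit fig.
  At fig: go left to fern.
    fern is a leaf — visit fern.
  At fig: go right to plum.
    Visit plum.
    At plum: no left child.
    At plum: go right to poppy.
      Visit poppy.
      At poppy: no left child.
      At poppy: go right to rose.
        rose is a leaf — visit rose.
At ash: go right to lily.
  Visit lily.
  At lily: go left to lime.
    Visit lime.
    At lime: go left to elm.
      elm is a leaf — visit elm.
    At lime: no right child.
  At lily: go right to yew.
    Visit yew.
    At yew: go left to daisy.
      daisy is a leaf — visit daisy.
    At yew: no right child.
Full pre-order sequence: ash, fig, fern, plum, poppy, rose, lily, lime, elm, yew, daisy.

3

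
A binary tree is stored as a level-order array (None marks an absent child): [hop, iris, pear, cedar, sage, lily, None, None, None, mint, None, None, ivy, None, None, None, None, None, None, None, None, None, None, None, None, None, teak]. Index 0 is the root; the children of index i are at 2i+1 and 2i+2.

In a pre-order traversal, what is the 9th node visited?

Pre-order visits the node, then its left subtree, then its right subtree.
Visit hop.
At hop: go left to iris.
  Visit iris.
  At iris: go left to cedar.
    cedar is a leaf — visit cedar.
  At iris: go right to sage.
    Visit sage.
    At sage: go left to mint.
      mint is a leaf — visit mint.
    At sage: no right child.
At hop: go right to pear.
  Visit pear.
  At pear: go left to lily.
    Visit lily.
    At lily: no left child.
    At lily: go right to ivy.
      Visit ivy.
      At ivy: no left child.
      At ivy: go right to teak.
        teak is a leaf — visit teak.
  At pear: no right child.
Full pre-order sequence: hop, iris, cedar, sage, mint, pear, lily, ivy, teak.

teak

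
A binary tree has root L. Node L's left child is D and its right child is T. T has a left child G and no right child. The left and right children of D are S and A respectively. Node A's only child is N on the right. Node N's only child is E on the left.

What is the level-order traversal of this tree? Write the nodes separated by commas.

L, D, T, S, A, G, N, E

Level-order visits nodes level by level from the root, left to right within each level.
Level 0: L
Level 1: D, T
Level 2: S, A, G
Level 3: N
Level 4: E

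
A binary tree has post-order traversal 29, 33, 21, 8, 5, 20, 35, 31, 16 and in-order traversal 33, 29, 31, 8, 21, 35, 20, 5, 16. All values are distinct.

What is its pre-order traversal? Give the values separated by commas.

The last element of post-order is the root; it splits in-order into left and right subtrees.
Root 16: left subtree has 8 nodes {33, 29, 31, 8, 21, 35, 20, 5}, right has 0 { }.
  Root 31: left subtree has 2 nodes {33, 29}, right has 5 {8, 21, 35, 20, 5}.
    Root 33: left subtree has 0 nodes { }, right has 1 {29}.
    Root 35: left subtree has 2 nodes {8, 21}, right has 2 {20, 5}.
      Root 8: left subtree has 0 nodes { }, right has 1 {21}.
      Root 20: left subtree has 0 nodes { }, right has 1 {5}.

16, 31, 33, 29, 35, 8, 21, 20, 5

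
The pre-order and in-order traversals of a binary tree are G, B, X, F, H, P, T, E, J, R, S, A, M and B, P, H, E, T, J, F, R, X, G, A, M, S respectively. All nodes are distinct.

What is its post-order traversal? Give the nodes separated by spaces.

P E J T H R F X B M A S G

The first element of pre-order is the root; it splits in-order into left and right subtrees.
Root G: left subtree has 9 nodes {B, P, H, E, T, J, F, R, X}, right has 3 {A, M, S}.
  Root B: left subtree has 0 nodes { }, right has 8 {P, H, E, T, J, F, R, X}.
    Root X: left subtree has 7 nodes {P, H, E, T, J, F, R}, right has 0 { }.
      Root F: left subtree has 5 nodes {P, H, E, T, J}, right has 1 {R}.
        Root H: left subtree has 1 node {P}, right has 3 {E, T, J}.
          Root T: left subtree has 1 node {E}, right has 1 {J}.
  Root S: left subtree has 2 nodes {A, M}, right has 0 { }.
    Root A: left subtree has 0 nodes { }, right has 1 {M}.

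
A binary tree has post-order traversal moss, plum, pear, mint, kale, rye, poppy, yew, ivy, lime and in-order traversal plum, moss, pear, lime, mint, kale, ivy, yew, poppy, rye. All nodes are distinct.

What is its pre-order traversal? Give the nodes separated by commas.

lime, pear, plum, moss, ivy, kale, mint, yew, poppy, rye

The last element of post-order is the root; it splits in-order into left and right subtrees.
Root lime: left subtree has 3 nodes {plum, moss, pear}, right has 6 {mint, kale, ivy, yew, poppy, rye}.
  Root pear: left subtree has 2 nodes {plum, moss}, right has 0 { }.
    Root plum: left subtree has 0 nodes { }, right has 1 {moss}.
  Root ivy: left subtree has 2 nodes {mint, kale}, right has 3 {yew, poppy, rye}.
    Root kale: left subtree has 1 node {mint}, right has 0 { }.
    Root yew: left subtree has 0 nodes { }, right has 2 {poppy, rye}.
      Root poppy: left subtree has 0 nodes { }, right has 1 {rye}.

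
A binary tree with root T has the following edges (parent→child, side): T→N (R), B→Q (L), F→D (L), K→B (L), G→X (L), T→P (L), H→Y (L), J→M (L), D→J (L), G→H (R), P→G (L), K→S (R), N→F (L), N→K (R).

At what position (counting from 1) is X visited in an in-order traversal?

1

In-order visits the left subtree, then the node, then the right subtree.
At T: go left to P.
  At P: go left to G.
    At G: go left to X.
      X is a leaf — visit X.
    Visit G.
    At G: go right to H.
      At H: go left to Y.
        Y is a leaf — visit Y.
      Visit H.
      At H: no right child.
  Visit P.
  At P: no right child.
Visit T.
At T: go right to N.
  At N: go left to F.
    At F: go left to D.
      At D: go left to J.
        At J: go left to M.
          M is a leaf — visit M.
        Visit J.
        At J: no right child.
      Visit D.
      At D: no right child.
    Visit F.
    At F: no right child.
  Visit N.
  At N: go right to K.
    At K: go left to B.
      At B: go left to Q.
        Q is a leaf — visit Q.
      Visit B.
      At B: no right child.
    Visit K.
    At K: go right to S.
      S is a leaf — visit S.
Full in-order sequence: X, G, Y, H, P, T, M, J, D, F, N, Q, B, K, S.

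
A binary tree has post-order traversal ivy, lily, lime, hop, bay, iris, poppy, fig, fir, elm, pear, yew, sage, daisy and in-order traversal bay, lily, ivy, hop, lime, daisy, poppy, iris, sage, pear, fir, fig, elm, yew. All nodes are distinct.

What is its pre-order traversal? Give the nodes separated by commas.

daisy, bay, hop, lily, ivy, lime, sage, poppy, iris, yew, pear, elm, fir, fig

The last element of post-order is the root; it splits in-order into left and right subtrees.
Root daisy: left subtree has 5 nodes {bay, lily, ivy, hop, lime}, right has 8 {poppy, iris, sage, pear, fir, fig, elm, yew}.
  Root bay: left subtree has 0 nodes { }, right has 4 {lily, ivy, hop, lime}.
    Root hop: left subtree has 2 nodes {lily, ivy}, right has 1 {lime}.
      Root lily: left subtree has 0 nodes { }, right has 1 {ivy}.
  Root sage: left subtree has 2 nodes {poppy, iris}, right has 5 {pear, fir, fig, elm, yew}.
    Root poppy: left subtree has 0 nodes { }, right has 1 {iris}.
    Root yew: left subtree has 4 nodes {pear, fir, fig, elm}, right has 0 { }.
      Root pear: left subtree has 0 nodes { }, right has 3 {fir, fig, elm}.
        Root elm: left subtree has 2 nodes {fir, fig}, right has 0 { }.
          Root fir: left subtree has 0 nodes { }, right has 1 {fig}.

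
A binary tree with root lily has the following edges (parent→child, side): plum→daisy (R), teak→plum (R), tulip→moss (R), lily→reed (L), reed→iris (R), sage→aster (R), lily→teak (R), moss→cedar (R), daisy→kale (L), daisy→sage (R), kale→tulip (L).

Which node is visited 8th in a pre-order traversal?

Pre-order visits the node, then its left subtree, then its right subtree.
Visit lily.
At lily: go left to reed.
  Visit reed.
  At reed: no left child.
  At reed: go right to iris.
    iris is a leaf — visit iris.
At lily: go right to teak.
  Visit teak.
  At teak: no left child.
  At teak: go right to plum.
    Visit plum.
    At plum: no left child.
    At plum: go right to daisy.
      Visit daisy.
      At daisy: go left to kale.
        Visit kale.
        At kale: go left to tulip.
          Visit tulip.
          At tulip: no left child.
          At tulip: go right to moss.
            Visit moss.
            At moss: no left child.
            At moss: go right to cedar.
              cedar is a leaf — visit cedar.
        At kale: no right child.
      At daisy: go right to sage.
        Visit sage.
        At sage: no left child.
        At sage: go right to aster.
          aster is a leaf — visit aster.
Full pre-order sequence: lily, reed, iris, teak, plum, daisy, kale, tulip, moss, cedar, sage, aster.

tulip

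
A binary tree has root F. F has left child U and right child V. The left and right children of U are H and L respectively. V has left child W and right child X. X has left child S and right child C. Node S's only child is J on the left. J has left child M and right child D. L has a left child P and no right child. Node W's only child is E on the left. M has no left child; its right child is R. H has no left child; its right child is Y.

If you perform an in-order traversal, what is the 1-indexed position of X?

In-order visits the left subtree, then the node, then the right subtree.
At F: go left to U.
  At U: go left to H.
    At H: no left child.
    Visit H.
    At H: go right to Y.
      Y is a leaf — visit Y.
  Visit U.
  At U: go right to L.
    At L: go left to P.
      P is a leaf — visit P.
    Visit L.
    At L: no right child.
Visit F.
At F: go right to V.
  At V: go left to W.
    At W: go left to E.
      E is a leaf — visit E.
    Visit W.
    At W: no right child.
  Visit V.
  At V: go right to X.
    At X: go left to S.
      At S: go left to J.
        At J: go left to M.
          At M: no left child.
          Visit M.
          At M: go right to R.
            R is a leaf — visit R.
        Visit J.
        At J: go right to D.
          D is a leaf — visit D.
      Visit S.
      At S: no right child.
    Visit X.
    At X: go right to C.
      C is a leaf — visit C.
Full in-order sequence: H, Y, U, P, L, F, E, W, V, M, R, J, D, S, X, C.

15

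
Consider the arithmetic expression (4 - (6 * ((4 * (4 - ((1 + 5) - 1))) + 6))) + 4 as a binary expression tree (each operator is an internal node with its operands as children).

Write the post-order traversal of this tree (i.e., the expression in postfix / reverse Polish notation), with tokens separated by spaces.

Post-order on an expression tree gives postfix notation: for each operator, emit left operand, right operand, then the operator.

4 6 4 4 1 5 + 1 - - * 6 + * - 4 +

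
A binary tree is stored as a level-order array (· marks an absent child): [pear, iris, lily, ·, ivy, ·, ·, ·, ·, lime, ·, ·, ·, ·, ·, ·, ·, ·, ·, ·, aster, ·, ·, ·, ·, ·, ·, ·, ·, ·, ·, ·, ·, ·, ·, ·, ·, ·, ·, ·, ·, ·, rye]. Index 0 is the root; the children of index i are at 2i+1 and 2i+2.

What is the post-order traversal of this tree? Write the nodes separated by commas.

rye, aster, lime, ivy, iris, lily, pear

Post-order visits the left subtree, then the right subtree, then the node.
At pear: go left to iris.
  At iris: no left child.
  At iris: go right to ivy.
    At ivy: go left to lime.
      At lime: no left child.
      At lime: go right to aster.
        At aster: no left child.
        At aster: go right to rye.
          rye is a leaf — visit rye.
        Visit aster.
      Visit lime.
    At ivy: no right child.
    Visit ivy.
  Visit iris.
At pear: go right to lily.
  lily is a leaf — visit lily.
Visit pear.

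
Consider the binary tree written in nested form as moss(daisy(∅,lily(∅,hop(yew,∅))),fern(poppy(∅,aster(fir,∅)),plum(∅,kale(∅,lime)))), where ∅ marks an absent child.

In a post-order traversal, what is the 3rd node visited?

Post-order visits the left subtree, then the right subtree, then the node.
At moss: go left to daisy.
  At daisy: no left child.
  At daisy: go right to lily.
    At lily: no left child.
    At lily: go right to hop.
      At hop: go left to yew.
        yew is a leaf — visit yew.
      At hop: no right child.
      Visit hop.
    Visit lily.
  Visit daisy.
At moss: go right to fern.
  At fern: go left to poppy.
    At poppy: no left child.
    At poppy: go right to aster.
      At aster: go left to fir.
        fir is a leaf — visit fir.
      At aster: no right child.
      Visit aster.
    Visit poppy.
  At fern: go right to plum.
    At plum: no left child.
    At plum: go right to kale.
      At kale: no left child.
      At kale: go right to lime.
        lime is a leaf — visit lime.
      Visit kale.
    Visit plum.
  Visit fern.
Visit moss.
Full post-order sequence: yew, hop, lily, daisy, fir, aster, poppy, lime, kale, plum, fern, moss.

lily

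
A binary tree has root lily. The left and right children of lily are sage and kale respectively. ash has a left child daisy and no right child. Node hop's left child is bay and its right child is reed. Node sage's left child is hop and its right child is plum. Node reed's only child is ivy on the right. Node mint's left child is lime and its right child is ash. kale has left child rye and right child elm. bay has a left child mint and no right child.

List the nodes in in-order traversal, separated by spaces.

In-order visits the left subtree, then the node, then the right subtree.
At lily: go left to sage.
  At sage: go left to hop.
    At hop: go left to bay.
      At bay: go left to mint.
        At mint: go left to lime.
          lime is a leaf — visit lime.
        Visit mint.
        At mint: go right to ash.
          At ash: go left to daisy.
            daisy is a leaf — visit daisy.
          Visit ash.
          At ash: no right child.
      Visit bay.
      At bay: no right child.
    Visit hop.
    At hop: go right to reed.
      At reed: no left child.
      Visit reed.
      At reed: go right to ivy.
        ivy is a leaf — visit ivy.
  Visit sage.
  At sage: go right to plum.
    plum is a leaf — visit plum.
Visit lily.
At lily: go right to kale.
  At kale: go left to rye.
    rye is a leaf — visit rye.
  Visit kale.
  At kale: go right to elm.
    elm is a leaf — visit elm.

lime mint daisy ash bay hop reed ivy sage plum lily rye kale elm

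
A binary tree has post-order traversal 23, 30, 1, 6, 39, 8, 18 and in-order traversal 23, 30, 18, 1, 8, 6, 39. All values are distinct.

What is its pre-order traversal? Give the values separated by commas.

The last element of post-order is the root; it splits in-order into left and right subtrees.
Root 18: left subtree has 2 nodes {23, 30}, right has 4 {1, 8, 6, 39}.
  Root 30: left subtree has 1 node {23}, right has 0 { }.
  Root 8: left subtree has 1 node {1}, right has 2 {6, 39}.
    Root 39: left subtree has 1 node {6}, right has 0 { }.

18, 30, 23, 8, 1, 39, 6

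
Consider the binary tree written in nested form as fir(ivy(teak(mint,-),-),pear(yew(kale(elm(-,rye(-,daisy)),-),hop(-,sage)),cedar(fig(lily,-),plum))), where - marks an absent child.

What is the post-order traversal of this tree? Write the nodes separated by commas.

mint, teak, ivy, daisy, rye, elm, kale, sage, hop, yew, lily, fig, plum, cedar, pear, fir

Post-order visits the left subtree, then the right subtree, then the node.
At fir: go left to ivy.
  At ivy: go left to teak.
    At teak: go left to mint.
      mint is a leaf — visit mint.
    At teak: no right child.
    Visit teak.
  At ivy: no right child.
  Visit ivy.
At fir: go right to pear.
  At pear: go left to yew.
    At yew: go left to kale.
      At kale: go left to elm.
        At elm: no left child.
        At elm: go right to rye.
          At rye: no left child.
          At rye: go right to daisy.
            daisy is a leaf — visit daisy.
          Visit rye.
        Visit elm.
      At kale: no right child.
      Visit kale.
    At yew: go right to hop.
      At hop: no left child.
      At hop: go right to sage.
        sage is a leaf — visit sage.
      Visit hop.
    Visit yew.
  At pear: go right to cedar.
    At cedar: go left to fig.
      At fig: go left to lily.
        lily is a leaf — visit lily.
      At fig: no right child.
      Visit fig.
    At cedar: go right to plum.
      plum is a leaf — visit plum.
    Visit cedar.
  Visit pear.
Visit fir.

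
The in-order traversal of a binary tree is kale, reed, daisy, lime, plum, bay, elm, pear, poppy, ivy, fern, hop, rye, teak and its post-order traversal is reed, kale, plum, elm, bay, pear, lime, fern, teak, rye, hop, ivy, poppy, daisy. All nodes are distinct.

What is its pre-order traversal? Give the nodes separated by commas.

The last element of post-order is the root; it splits in-order into left and right subtrees.
Root daisy: left subtree has 2 nodes {kale, reed}, right has 11 {lime, plum, bay, elm, pear, poppy, ivy, fern, hop, rye, teak}.
  Root kale: left subtree has 0 nodes { }, right has 1 {reed}.
  Root poppy: left subtree has 5 nodes {lime, plum, bay, elm, pear}, right has 5 {ivy, fern, hop, rye, teak}.
    Root lime: left subtree has 0 nodes { }, right has 4 {plum, bay, elm, pear}.
      Root pear: left subtree has 3 nodes {plum, bay, elm}, right has 0 { }.
        Root bay: left subtree has 1 node {plum}, right has 1 {elm}.
    Root ivy: left subtree has 0 nodes { }, right has 4 {fern, hop, rye, teak}.
      Root hop: left subtree has 1 node {fern}, right has 2 {rye, teak}.
        Root rye: left subtree has 0 nodes { }, right has 1 {teak}.

daisy, kale, reed, poppy, lime, pear, bay, plum, elm, ivy, hop, fern, rye, teak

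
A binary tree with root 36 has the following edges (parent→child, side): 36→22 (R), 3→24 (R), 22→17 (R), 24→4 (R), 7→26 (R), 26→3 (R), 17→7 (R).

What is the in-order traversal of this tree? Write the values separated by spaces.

In-order visits the left subtree, then the node, then the right subtree.
At 36: no left child.
Visit 36.
At 36: go right to 22.
  At 22: no left child.
  Visit 22.
  At 22: go right to 17.
    At 17: no left child.
    Visit 17.
    At 17: go right to 7.
      At 7: no left child.
      Visit 7.
      At 7: go right to 26.
        At 26: no left child.
        Visit 26.
        At 26: go right to 3.
          At 3: no left child.
          Visit 3.
          At 3: go right to 24.
            At 24: no left child.
            Visit 24.
            At 24: go right to 4.
              4 is a leaf — visit 4.

36 22 17 7 26 3 24 4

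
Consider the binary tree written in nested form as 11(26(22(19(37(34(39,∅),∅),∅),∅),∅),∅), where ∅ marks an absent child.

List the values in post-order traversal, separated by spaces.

39 34 37 19 22 26 11

Post-order visits the left subtree, then the right subtree, then the node.
At 11: go left to 26.
  At 26: go left to 22.
    At 22: go left to 19.
      At 19: go left to 37.
        At 37: go left to 34.
          At 34: go left to 39.
            39 is a leaf — visit 39.
          At 34: no right child.
          Visit 34.
        At 37: no right child.
        Visit 37.
      At 19: no right child.
      Visit 19.
    At 22: no right child.
    Visit 22.
  At 26: no right child.
  Visit 26.
At 11: no right child.
Visit 11.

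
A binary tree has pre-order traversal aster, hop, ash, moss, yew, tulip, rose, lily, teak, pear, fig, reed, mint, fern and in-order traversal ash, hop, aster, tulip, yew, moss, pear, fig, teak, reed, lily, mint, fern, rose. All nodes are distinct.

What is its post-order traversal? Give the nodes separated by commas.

ash, hop, tulip, yew, fig, pear, reed, teak, fern, mint, lily, rose, moss, aster

The first element of pre-order is the root; it splits in-order into left and right subtrees.
Root aster: left subtree has 2 nodes {ash, hop}, right has 11 {tulip, yew, moss, pear, fig, teak, reed, lily, mint, fern, rose}.
  Root hop: left subtree has 1 node {ash}, right has 0 { }.
  Root moss: left subtree has 2 nodes {tulip, yew}, right has 8 {pear, fig, teak, reed, lily, mint, fern, rose}.
    Root yew: left subtree has 1 node {tulip}, right has 0 { }.
    Root rose: left subtree has 7 nodes {pear, fig, teak, reed, lily, mint, fern}, right has 0 { }.
      Root lily: left subtree has 4 nodes {pear, fig, teak, reed}, right has 2 {mint, fern}.
        Root teak: left subtree has 2 nodes {pear, fig}, right has 1 {reed}.
          Root pear: left subtree has 0 nodes { }, right has 1 {fig}.
        Root mint: left subtree has 0 nodes { }, right has 1 {fern}.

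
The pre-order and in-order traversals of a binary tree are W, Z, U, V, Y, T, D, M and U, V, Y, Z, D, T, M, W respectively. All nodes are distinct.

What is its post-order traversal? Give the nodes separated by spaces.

Y V U D M T Z W

The first element of pre-order is the root; it splits in-order into left and right subtrees.
Root W: left subtree has 7 nodes {U, V, Y, Z, D, T, M}, right has 0 { }.
  Root Z: left subtree has 3 nodes {U, V, Y}, right has 3 {D, T, M}.
    Root U: left subtree has 0 nodes { }, right has 2 {V, Y}.
      Root V: left subtree has 0 nodes { }, right has 1 {Y}.
    Root T: left subtree has 1 node {D}, right has 1 {M}.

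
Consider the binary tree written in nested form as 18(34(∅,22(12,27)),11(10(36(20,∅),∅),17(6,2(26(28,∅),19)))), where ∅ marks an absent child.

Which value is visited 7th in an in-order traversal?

In-order visits the left subtree, then the node, then the right subtree.
At 18: go left to 34.
  At 34: no left child.
  Visit 34.
  At 34: go right to 22.
    At 22: go left to 12.
      12 is a leaf — visit 12.
    Visit 22.
    At 22: go right to 27.
      27 is a leaf — visit 27.
Visit 18.
At 18: go right to 11.
  At 11: go left to 10.
    At 10: go left to 36.
      At 36: go left to 20.
        20 is a leaf — visit 20.
      Visit 36.
      At 36: no right child.
    Visit 10.
    At 10: no right child.
  Visit 11.
  At 11: go right to 17.
    At 17: go left to 6.
      6 is a leaf — visit 6.
    Visit 17.
    At 17: go right to 2.
      At 2: go left to 26.
        At 26: go left to 28.
          28 is a leaf — visit 28.
        Visit 26.
        At 26: no right child.
      Visit 2.
      At 2: go right to 19.
        19 is a leaf — visit 19.
Full in-order sequence: 34, 12, 22, 27, 18, 20, 36, 10, 11, 6, 17, 28, 26, 2, 19.

36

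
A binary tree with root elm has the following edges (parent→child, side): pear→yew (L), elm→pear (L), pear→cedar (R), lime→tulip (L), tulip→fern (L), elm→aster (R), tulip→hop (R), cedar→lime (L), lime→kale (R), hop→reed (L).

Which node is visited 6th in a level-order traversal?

lime

Level-order visits nodes level by level from the root, left to right within each level.
Level 0: elm
Level 1: pear, aster
Level 2: yew, cedar
Level 3: lime
Level 4: tulip, kale
Level 5: fern, hop
Level 6: reed
Full level-order sequence: elm, pear, aster, yew, cedar, lime, tulip, kale, fern, hop, reed.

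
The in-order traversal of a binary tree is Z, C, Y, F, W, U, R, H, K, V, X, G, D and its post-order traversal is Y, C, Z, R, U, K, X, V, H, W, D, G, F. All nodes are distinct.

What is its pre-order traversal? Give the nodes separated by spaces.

The last element of post-order is the root; it splits in-order into left and right subtrees.
Root F: left subtree has 3 nodes {Z, C, Y}, right has 9 {W, U, R, H, K, V, X, G, D}.
  Root Z: left subtree has 0 nodes { }, right has 2 {C, Y}.
    Root C: left subtree has 0 nodes { }, right has 1 {Y}.
  Root G: left subtree has 7 nodes {W, U, R, H, K, V, X}, right has 1 {D}.
    Root W: left subtree has 0 nodes { }, right has 6 {U, R, H, K, V, X}.
      Root H: left subtree has 2 nodes {U, R}, right has 3 {K, V, X}.
        Root U: left subtree has 0 nodes { }, right has 1 {R}.
        Root V: left subtree has 1 node {K}, right has 1 {X}.

F Z C Y G W H U R V K X D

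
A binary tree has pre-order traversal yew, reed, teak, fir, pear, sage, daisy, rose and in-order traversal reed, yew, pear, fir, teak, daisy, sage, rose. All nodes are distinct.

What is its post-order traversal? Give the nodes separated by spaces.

The first element of pre-order is the root; it splits in-order into left and right subtrees.
Root yew: left subtree has 1 node {reed}, right has 6 {pear, fir, teak, daisy, sage, rose}.
  Root teak: left subtree has 2 nodes {pear, fir}, right has 3 {daisy, sage, rose}.
    Root fir: left subtree has 1 node {pear}, right has 0 { }.
    Root sage: left subtree has 1 node {daisy}, right has 1 {rose}.

reed pear fir daisy rose sage teak yew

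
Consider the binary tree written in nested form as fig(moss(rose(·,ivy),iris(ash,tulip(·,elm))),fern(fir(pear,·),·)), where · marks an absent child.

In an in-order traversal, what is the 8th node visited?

fig

In-order visits the left subtree, then the node, then the right subtree.
At fig: go left to moss.
  At moss: go left to rose.
    At rose: no left child.
    Visit rose.
    At rose: go right to ivy.
      ivy is a leaf — visit ivy.
  Visit moss.
  At moss: go right to iris.
    At iris: go left to ash.
      ash is a leaf — visit ash.
    Visit iris.
    At iris: go right to tulip.
      At tulip: no left child.
      Visit tulip.
      At tulip: go right to elm.
        elm is a leaf — visit elm.
Visit fig.
At fig: go right to fern.
  At fern: go left to fir.
    At fir: go left to pear.
      pear is a leaf — visit pear.
    Visit fir.
    At fir: no right child.
  Visit fern.
  At fern: no right child.
Full in-order sequence: rose, ivy, moss, ash, iris, tulip, elm, fig, pear, fir, fern.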